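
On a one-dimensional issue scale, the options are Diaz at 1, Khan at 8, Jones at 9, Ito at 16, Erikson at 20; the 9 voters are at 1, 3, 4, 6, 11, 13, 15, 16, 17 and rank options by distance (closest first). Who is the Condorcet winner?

Jones

With single-peaked preferences on a line, the Condorcet winner is the candidate closest to the median voter.
The median voter (position 11) is closest to Jones at 9.
Check: Jones vs Diaz — voters closer to Jones: 6 of 9.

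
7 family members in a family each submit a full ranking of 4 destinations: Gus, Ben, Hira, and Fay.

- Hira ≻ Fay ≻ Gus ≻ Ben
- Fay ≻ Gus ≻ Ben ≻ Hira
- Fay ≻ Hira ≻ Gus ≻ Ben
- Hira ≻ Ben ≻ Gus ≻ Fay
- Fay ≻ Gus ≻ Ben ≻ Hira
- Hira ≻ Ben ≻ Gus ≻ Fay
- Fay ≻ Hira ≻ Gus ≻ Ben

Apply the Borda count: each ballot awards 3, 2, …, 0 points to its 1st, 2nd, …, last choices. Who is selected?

Borda scores:
  Gus: 1 + 2 + 1 + 1 + 2 + 1 + 1 = 9
  Ben: 0 + 1 + 0 + 2 + 1 + 2 + 0 = 6
  Hira: 3 + 0 + 2 + 3 + 0 + 3 + 2 = 13
  Fay: 2 + 3 + 3 + 0 + 3 + 0 + 3 = 14
Fay has the highest total.

Fay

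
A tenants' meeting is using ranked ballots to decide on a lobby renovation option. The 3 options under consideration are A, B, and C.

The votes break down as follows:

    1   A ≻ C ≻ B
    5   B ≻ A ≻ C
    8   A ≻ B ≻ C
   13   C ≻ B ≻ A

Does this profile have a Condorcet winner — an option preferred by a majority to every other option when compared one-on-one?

No

Head-to-head results (27 voters total):
A vs B: B wins 18–9.
A vs C: A wins 14–13.
B vs C: C wins 14–13.
No candidate beats all others: A beats C beats B beats A, a majority cycle.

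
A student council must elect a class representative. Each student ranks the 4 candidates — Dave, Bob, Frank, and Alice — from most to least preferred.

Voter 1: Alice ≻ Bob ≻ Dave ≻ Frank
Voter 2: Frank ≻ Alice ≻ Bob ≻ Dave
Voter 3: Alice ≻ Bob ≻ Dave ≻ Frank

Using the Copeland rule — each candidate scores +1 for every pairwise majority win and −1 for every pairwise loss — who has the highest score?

Alice

Pairwise results:
  Dave vs Bob: Bob wins 3–0.
  Dave vs Frank: Dave wins 2–1.
  Dave vs Alice: Alice wins 3–0.
  Bob vs Frank: Bob wins 2–1.
  Bob vs Alice: Alice wins 3–0.
  Frank vs Alice: Alice wins 2–1.
Copeland scores (wins − losses):
  Dave: 1 − 2 = -1
  Bob: 2 − 1 = 1
  Frank: 0 − 3 = -3
  Alice: 3 − 0 = 3
Alice has the best Copeland score.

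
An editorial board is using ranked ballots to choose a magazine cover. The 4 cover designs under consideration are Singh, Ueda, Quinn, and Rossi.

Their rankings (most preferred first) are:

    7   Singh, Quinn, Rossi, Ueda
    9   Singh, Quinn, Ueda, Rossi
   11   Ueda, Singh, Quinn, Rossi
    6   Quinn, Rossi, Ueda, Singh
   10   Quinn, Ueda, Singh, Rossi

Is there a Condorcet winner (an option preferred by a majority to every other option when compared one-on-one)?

No

Head-to-head results (43 voters total):
Singh vs Ueda: Ueda wins 27–16.
Singh vs Quinn: Singh wins 27–16.
Singh vs Rossi: Singh wins 37–6.
Ueda vs Quinn: Quinn wins 32–11.
Ueda vs Rossi: Ueda wins 30–13.
Quinn vs Rossi: Quinn wins 43–0.
No candidate beats all others: Singh beats Quinn beats Ueda beats Singh, a majority cycle.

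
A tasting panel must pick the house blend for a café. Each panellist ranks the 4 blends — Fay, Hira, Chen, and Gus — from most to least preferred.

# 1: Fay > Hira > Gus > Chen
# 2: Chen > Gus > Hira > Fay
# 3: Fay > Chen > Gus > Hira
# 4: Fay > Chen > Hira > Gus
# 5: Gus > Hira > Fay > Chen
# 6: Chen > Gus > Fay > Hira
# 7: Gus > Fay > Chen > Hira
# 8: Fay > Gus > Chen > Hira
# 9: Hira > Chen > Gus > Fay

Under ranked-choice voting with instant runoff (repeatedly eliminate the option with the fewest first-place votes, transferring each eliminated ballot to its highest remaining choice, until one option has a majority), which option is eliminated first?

Hira

Round 1: Fay 4, Chen 2, Gus 2, Hira 1. Hira has the fewest and is eliminated.
Round 2: Fay 4, Chen 3, Gus 2. Gus has the fewest and is eliminated.
Round 3: Fay 6, Chen 3. Fay has a majority.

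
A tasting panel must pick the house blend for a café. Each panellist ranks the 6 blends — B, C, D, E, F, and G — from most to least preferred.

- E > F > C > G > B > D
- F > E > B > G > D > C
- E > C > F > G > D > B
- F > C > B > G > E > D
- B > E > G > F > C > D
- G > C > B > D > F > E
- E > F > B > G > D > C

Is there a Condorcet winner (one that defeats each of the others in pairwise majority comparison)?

Yes

Head-to-head results (7 voters total):
B vs C: C wins 4–3.
B vs D: B wins 6–1.
B vs E: E wins 4–3.
B vs F: F wins 5–2.
B vs G: B wins 4–3.
C vs D: C wins 5–2.
C vs E: E wins 5–2.
C vs F: F wins 5–2.
C vs G: G wins 4–3.
D vs E: E wins 6–1.
D vs F: F wins 6–1.
D vs G: G wins 7–0.
E vs F: E wins 4–3.
E vs G: E wins 5–2.
F vs G: F wins 5–2.
E beats each rival — B (4–3), C (5–2), D (6–1), F (4–3), G (5–2) — so E is the Condorcet winner.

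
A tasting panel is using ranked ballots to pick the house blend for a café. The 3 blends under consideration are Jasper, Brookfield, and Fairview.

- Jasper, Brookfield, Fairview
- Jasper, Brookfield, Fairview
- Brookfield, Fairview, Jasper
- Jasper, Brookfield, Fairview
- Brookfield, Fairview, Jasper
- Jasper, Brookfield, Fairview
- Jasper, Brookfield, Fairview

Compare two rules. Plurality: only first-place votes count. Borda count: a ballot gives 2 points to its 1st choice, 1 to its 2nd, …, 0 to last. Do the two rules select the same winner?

Yes

Plurality first-place counts: Jasper 5, Brookfield 2, Fairview 0 → Jasper.
Borda totals: Jasper 10, Brookfield 9, Fairview 2 → Jasper.
The two rules agree on Jasper.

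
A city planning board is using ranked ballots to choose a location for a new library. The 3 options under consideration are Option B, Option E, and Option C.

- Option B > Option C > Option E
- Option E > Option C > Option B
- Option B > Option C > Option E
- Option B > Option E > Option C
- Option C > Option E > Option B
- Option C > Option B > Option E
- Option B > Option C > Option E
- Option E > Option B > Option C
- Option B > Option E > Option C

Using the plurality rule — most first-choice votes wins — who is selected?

First-place vote totals:
  Option B: 5
  Option E: 2
  Option C: 2
Option B has the most first-place votes.

Option B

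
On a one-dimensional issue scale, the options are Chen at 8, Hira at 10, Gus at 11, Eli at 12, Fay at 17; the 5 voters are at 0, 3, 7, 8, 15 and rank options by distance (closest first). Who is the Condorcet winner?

With single-peaked preferences on a line, the Condorcet winner is the candidate closest to the median voter.
The median voter (position 7) is closest to Chen at 8.
Check: Chen vs Hira — voters closer to Chen: 4 of 5.

Chen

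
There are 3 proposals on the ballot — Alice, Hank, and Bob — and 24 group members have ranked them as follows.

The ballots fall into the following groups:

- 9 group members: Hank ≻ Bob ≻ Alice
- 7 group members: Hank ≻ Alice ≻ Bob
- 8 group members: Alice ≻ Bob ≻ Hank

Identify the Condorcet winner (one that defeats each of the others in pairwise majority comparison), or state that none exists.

Hank

Head-to-head results (24 voters total):
Alice vs Hank: Hank wins 16–8.
Alice vs Bob: Alice wins 15–9.
Hank vs Bob: Hank wins 16–8.
Hank beats each rival — Alice (16–8), Bob (16–8) — so Hank is the Condorcet winner.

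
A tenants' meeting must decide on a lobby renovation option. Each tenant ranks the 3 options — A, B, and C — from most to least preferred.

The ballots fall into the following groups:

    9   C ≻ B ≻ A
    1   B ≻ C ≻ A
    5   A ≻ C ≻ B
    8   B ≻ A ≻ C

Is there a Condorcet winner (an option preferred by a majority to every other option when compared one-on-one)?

No

Head-to-head results (23 voters total):
A vs B: B wins 18–5.
A vs C: A wins 13–10.
B vs C: C wins 14–9.
No candidate beats all others: A beats C beats B beats A, a majority cycle.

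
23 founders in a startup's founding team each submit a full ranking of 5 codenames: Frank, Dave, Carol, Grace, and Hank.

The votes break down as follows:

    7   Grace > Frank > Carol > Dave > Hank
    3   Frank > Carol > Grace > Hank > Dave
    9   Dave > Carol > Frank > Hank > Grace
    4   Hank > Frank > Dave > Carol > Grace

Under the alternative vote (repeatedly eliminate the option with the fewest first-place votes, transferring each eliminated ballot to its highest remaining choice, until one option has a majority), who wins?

Dave

Round 1: Dave 9, Grace 7, Hank 4, Frank 3, Carol 0. Carol has the fewest and is eliminated.
Round 2: Dave 9, Grace 7, Hank 4, Frank 3. Frank has the fewest and is eliminated.
Round 3: Grace 10, Dave 9, Hank 4. Hank has the fewest and is eliminated.
Round 4: Dave 13, Grace 10. Dave has a majority.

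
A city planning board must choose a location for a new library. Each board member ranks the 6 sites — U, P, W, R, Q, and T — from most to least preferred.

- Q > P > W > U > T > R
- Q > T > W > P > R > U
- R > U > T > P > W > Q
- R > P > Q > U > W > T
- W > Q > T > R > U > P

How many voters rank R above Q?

Ballots ranking R above Q: 2.
Ballots ranking Q above R: 3.
So 2 of 5 voters prefer R to Q.

2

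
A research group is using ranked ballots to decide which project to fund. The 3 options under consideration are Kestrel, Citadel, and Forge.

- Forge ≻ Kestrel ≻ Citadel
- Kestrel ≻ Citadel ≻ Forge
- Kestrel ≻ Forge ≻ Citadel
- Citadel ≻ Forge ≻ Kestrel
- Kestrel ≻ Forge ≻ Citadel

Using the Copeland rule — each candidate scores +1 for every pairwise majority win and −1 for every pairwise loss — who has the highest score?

Kestrel

Pairwise results:
  Kestrel vs Citadel: Kestrel wins 4–1.
  Kestrel vs Forge: Kestrel wins 3–2.
  Citadel vs Forge: Forge wins 3–2.
Copeland scores (wins − losses):
  Kestrel: 2 − 0 = 2
  Citadel: 0 − 2 = -2
  Forge: 1 − 1 = 0
Kestrel has the best Copeland score.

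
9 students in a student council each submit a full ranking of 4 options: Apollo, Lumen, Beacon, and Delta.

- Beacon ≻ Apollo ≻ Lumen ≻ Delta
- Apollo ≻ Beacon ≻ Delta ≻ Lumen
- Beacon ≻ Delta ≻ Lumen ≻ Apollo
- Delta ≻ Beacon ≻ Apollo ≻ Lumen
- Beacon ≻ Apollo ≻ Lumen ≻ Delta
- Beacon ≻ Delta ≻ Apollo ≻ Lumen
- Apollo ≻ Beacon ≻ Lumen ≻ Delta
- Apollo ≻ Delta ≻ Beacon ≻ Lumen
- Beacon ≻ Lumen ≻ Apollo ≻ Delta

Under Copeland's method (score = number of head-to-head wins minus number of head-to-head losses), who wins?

Beacon

Pairwise results:
  Apollo vs Lumen: Apollo wins 7–2.
  Apollo vs Beacon: Beacon wins 6–3.
  Apollo vs Delta: Apollo wins 6–3.
  Lumen vs Beacon: Beacon wins 9–0.
  Lumen vs Delta: Delta wins 5–4.
  Beacon vs Delta: Beacon wins 7–2.
Copeland scores (wins − losses):
  Apollo: 2 − 1 = 1
  Lumen: 0 − 3 = -3
  Beacon: 3 − 0 = 3
  Delta: 1 − 2 = -1
Beacon has the best Copeland score.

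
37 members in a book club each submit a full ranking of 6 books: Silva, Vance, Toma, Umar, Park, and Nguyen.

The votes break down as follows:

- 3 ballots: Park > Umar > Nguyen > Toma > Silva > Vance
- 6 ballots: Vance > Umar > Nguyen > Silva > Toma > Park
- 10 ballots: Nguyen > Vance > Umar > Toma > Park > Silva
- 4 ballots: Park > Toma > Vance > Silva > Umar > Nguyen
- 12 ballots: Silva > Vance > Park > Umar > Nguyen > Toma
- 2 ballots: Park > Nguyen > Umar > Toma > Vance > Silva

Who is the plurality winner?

First-place vote totals:
  Silva: 12
  Vance: 6
  Toma: 0
  Umar: 0
  Park: 9
  Nguyen: 10
Silva has the most first-place votes.

Silva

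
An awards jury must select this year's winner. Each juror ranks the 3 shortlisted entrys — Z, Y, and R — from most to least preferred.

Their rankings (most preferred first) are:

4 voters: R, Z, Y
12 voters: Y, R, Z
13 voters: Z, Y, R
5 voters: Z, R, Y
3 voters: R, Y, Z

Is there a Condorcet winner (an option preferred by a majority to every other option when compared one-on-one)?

Head-to-head results (37 voters total):
Z vs Y: Z wins 22–15.
Z vs R: R wins 19–18.
Y vs R: Y wins 25–12.
No candidate beats all others: Z beats Y beats R beats Z, a majority cycle.

No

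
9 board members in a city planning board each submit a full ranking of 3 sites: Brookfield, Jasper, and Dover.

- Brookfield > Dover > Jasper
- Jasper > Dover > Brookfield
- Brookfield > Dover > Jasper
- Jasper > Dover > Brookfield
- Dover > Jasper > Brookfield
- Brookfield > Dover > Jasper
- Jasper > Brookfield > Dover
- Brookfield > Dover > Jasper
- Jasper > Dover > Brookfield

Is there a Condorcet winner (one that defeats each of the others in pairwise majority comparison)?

No

Head-to-head results (9 voters total):
Brookfield vs Jasper: Jasper wins 5–4.
Brookfield vs Dover: Brookfield wins 5–4.
Jasper vs Dover: Dover wins 5–4.
No candidate beats all others: Brookfield beats Dover beats Jasper beats Brookfield, a majority cycle.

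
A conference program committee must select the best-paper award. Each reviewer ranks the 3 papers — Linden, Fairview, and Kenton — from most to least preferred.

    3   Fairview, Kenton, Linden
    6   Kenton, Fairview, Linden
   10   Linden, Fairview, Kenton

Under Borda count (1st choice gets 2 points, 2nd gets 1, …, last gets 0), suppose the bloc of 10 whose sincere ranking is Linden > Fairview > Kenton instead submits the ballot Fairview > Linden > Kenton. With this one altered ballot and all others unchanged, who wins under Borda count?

Fairview

Borda totals with the altered ballot: Linden 10, Fairview 32, Kenton 15.
The winner is unchanged: still Fairview.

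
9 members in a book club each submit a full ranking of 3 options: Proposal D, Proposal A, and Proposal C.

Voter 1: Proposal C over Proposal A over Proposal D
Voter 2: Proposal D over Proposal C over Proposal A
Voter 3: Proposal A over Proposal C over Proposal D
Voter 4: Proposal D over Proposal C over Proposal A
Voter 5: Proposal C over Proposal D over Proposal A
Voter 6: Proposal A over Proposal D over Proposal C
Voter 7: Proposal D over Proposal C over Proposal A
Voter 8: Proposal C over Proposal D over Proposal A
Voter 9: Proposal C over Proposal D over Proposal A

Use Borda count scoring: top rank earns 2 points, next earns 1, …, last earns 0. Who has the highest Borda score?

Proposal C

Borda scores:
  Proposal D: 0 + 2 + 0 + 2 + 1 + 1 + 2 + 1 + 1 = 10
  Proposal A: 1 + 0 + 2 + 0 + 0 + 2 + 0 + 0 + 0 = 5
  Proposal C: 2 + 1 + 1 + 1 + 2 + 0 + 1 + 2 + 2 = 12
Proposal C has the highest total.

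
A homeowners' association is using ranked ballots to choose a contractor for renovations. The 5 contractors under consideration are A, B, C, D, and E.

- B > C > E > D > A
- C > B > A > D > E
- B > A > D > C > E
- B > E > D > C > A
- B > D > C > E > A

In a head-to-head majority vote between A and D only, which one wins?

Ballots ranking A above D: 2.
Ballots ranking D above A: 3.
D wins the head-to-head, 3–2.

D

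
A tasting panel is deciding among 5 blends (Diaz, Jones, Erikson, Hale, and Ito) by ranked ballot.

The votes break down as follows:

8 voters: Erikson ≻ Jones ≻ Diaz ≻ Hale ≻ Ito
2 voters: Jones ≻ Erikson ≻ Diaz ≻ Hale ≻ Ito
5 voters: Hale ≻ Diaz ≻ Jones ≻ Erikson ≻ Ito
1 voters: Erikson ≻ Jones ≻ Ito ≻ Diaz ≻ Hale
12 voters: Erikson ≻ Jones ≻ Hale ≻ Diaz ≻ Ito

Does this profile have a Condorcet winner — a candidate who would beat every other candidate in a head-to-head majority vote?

Yes

Head-to-head results (28 voters total):
Diaz vs Jones: Jones wins 23–5.
Diaz vs Erikson: Erikson wins 23–5.
Diaz vs Hale: Hale wins 17–11.
Diaz vs Ito: Diaz wins 27–1.
Jones vs Erikson: Erikson wins 21–7.
Jones vs Hale: Jones wins 23–5.
Jones vs Ito: Jones wins 28–0.
Erikson vs Hale: Erikson wins 23–5.
Erikson vs Ito: Erikson wins 28–0.
Hale vs Ito: Hale wins 27–1.
Erikson beats each rival — Diaz (23–5), Jones (21–7), Hale (23–5), Ito (28–0) — so Erikson is the Condorcet winner.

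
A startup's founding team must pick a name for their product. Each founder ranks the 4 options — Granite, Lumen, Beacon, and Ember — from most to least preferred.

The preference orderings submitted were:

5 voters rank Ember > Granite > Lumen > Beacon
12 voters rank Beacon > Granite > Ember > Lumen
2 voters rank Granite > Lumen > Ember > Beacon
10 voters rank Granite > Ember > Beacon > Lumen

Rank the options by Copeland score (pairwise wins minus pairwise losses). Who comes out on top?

Granite

Pairwise results:
  Granite vs Lumen: Granite wins 29–0.
  Granite vs Beacon: Granite wins 17–12.
  Granite vs Ember: Granite wins 24–5.
  Lumen vs Beacon: Beacon wins 22–7.
  Lumen vs Ember: Ember wins 27–2.
  Beacon vs Ember: Ember wins 17–12.
Copeland scores (wins − losses):
  Granite: 3 − 0 = 3
  Lumen: 0 − 3 = -3
  Beacon: 1 − 2 = -1
  Ember: 2 − 1 = 1
Granite has the best Copeland score.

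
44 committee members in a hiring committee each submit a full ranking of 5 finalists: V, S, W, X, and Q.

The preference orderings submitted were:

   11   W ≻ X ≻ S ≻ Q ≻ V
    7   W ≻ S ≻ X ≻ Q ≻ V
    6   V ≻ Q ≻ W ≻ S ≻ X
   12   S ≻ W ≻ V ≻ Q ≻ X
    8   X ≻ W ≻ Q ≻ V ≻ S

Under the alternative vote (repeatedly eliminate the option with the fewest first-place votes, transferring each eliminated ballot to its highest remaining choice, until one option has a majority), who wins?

Round 1: W 18, S 12, X 8, V 6, Q 0. Q has the fewest and is eliminated.
Round 2: W 18, S 12, X 8, V 6. V has the fewest and is eliminated.
Round 3: W 24, S 12, X 8. W has a majority.

W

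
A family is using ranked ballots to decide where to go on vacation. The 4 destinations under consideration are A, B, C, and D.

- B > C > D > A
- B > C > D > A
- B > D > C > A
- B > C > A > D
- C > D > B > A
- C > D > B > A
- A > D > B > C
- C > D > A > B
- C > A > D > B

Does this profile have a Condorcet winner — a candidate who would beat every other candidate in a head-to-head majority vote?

Head-to-head results (9 voters total):
A vs B: B wins 6–3.
A vs C: C wins 8–1.
A vs D: D wins 6–3.
B vs C: B wins 5–4.
B vs D: D wins 5–4.
C vs D: C wins 7–2.
No candidate beats all others: B beats C beats D beats B, a majority cycle.

No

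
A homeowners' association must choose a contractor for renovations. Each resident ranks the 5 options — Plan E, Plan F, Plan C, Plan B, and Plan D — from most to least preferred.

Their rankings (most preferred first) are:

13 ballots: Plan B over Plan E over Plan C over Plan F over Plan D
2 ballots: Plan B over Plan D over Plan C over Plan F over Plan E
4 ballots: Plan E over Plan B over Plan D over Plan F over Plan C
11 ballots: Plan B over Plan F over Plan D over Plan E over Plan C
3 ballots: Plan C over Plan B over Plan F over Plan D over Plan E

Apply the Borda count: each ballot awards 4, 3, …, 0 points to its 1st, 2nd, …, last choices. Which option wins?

Plan B

Borda scores:
  Plan E: 13·3 + 2·0 + 4·4 + 11·1 + 3·0 = 66
  Plan F: 13·1 + 2·1 + 4·1 + 11·3 + 3·2 = 58
  Plan C: 13·2 + 2·2 + 4·0 + 11·0 + 3·4 = 42
  Plan B: 13·4 + 2·4 + 4·3 + 11·4 + 3·3 = 125
  Plan D: 13·0 + 2·3 + 4·2 + 11·2 + 3·1 = 39
Plan B has the highest total.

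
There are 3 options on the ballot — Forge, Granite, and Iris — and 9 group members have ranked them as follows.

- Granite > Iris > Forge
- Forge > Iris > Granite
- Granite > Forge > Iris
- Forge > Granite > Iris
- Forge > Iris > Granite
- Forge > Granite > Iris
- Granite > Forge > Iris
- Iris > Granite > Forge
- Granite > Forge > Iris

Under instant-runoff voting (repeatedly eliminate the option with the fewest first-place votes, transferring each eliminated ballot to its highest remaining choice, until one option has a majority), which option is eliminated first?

Round 1: Forge 4, Granite 4, Iris 1. Iris has the fewest and is eliminated.
Round 2: Granite 5, Forge 4. Granite has a majority.

Iris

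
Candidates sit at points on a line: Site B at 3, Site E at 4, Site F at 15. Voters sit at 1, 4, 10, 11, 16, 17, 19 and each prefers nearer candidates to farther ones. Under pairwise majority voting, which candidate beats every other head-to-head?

With single-peaked preferences on a line, the Condorcet winner is the candidate closest to the median voter.
The median voter (position 11) is closest to Site F at 15.
Check: Site F vs Site B — voters closer to Site F: 5 of 7.

Site F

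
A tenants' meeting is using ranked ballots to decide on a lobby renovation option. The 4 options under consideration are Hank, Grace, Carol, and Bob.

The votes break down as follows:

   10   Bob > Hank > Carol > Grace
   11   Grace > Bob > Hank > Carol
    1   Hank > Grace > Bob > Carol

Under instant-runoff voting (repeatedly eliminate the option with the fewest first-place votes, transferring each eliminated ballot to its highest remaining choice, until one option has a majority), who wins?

Round 1: Grace 11, Bob 10, Hank 1, Carol 0. Carol has the fewest and is eliminated.
Round 2: Grace 11, Bob 10, Hank 1. Hank has the fewest and is eliminated.
Round 3: Grace 12, Bob 10. Grace has a majority.

Grace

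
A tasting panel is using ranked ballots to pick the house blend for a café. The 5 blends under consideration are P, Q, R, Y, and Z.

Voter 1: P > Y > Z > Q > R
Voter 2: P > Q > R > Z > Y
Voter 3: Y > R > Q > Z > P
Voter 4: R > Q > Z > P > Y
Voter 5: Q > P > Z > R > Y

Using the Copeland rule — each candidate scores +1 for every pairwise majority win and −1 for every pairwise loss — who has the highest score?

Q

Pairwise results:
  P vs Q: Q wins 3–2.
  P vs R: P wins 3–2.
  P vs Y: P wins 4–1.
  P vs Z: P wins 3–2.
  Q vs R: Q wins 3–2.
  Q vs Y: Q wins 3–2.
  Q vs Z: Q wins 4–1.
  R vs Y: R wins 3–2.
  R vs Z: R wins 3–2.
  Y vs Z: Z wins 3–2.
Copeland scores (wins − losses):
  P: 3 − 1 = 2
  Q: 4 − 0 = 4
  R: 2 − 2 = 0
  Y: 0 − 4 = -4
  Z: 1 − 3 = -2
Q has the best Copeland score.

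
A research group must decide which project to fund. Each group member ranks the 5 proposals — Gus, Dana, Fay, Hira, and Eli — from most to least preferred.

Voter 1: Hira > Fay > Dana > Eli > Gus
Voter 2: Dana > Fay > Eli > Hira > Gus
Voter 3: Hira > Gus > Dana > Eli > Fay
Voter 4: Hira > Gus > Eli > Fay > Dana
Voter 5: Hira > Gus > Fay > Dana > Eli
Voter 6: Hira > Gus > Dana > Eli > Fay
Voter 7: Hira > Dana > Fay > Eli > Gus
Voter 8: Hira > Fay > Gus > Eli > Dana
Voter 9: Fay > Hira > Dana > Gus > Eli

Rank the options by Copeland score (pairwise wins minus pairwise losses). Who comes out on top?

Pairwise results:
  Gus vs Dana: Gus wins 5–4.
  Gus vs Fay: Fay wins 5–4.
  Gus vs Hira: Hira wins 9–0.
  Gus vs Eli: Gus wins 6–3.
  Dana vs Fay: Fay wins 5–4.
  Dana vs Hira: Hira wins 8–1.
  Dana vs Eli: Dana wins 7–2.
  Fay vs Hira: Hira wins 7–2.
  Fay vs Eli: Fay wins 6–3.
  Hira vs Eli: Hira wins 8–1.
Copeland scores (wins − losses):
  Gus: 2 − 2 = 0
  Dana: 1 − 3 = -2
  Fay: 3 − 1 = 2
  Hira: 4 − 0 = 4
  Eli: 0 − 4 = -4
Hira has the best Copeland score.

Hira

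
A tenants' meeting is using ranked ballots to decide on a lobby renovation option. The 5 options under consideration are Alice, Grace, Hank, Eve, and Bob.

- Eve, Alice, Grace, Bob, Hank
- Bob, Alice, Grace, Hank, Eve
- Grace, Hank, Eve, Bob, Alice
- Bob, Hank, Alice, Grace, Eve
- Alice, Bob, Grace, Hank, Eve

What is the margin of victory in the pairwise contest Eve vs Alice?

1

Ballots ranking Eve above Alice: 2.
Ballots ranking Alice above Eve: 3.
Alice wins 3–2, a margin of 1.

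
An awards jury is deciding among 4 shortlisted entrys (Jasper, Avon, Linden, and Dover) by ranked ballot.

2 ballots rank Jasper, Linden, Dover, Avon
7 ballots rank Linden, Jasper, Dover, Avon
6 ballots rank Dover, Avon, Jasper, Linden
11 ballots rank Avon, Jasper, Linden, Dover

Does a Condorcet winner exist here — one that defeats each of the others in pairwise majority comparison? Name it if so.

Head-to-head results (26 voters total):
Jasper vs Avon: Avon wins 17–9.
Jasper vs Linden: Jasper wins 19–7.
Jasper vs Dover: Jasper wins 20–6.
Avon vs Linden: Avon wins 17–9.
Avon vs Dover: Dover wins 15–11.
Linden vs Dover: Linden wins 20–6.
No candidate beats all others: Jasper beats Dover beats Avon beats Jasper, a majority cycle.

No Condorcet winner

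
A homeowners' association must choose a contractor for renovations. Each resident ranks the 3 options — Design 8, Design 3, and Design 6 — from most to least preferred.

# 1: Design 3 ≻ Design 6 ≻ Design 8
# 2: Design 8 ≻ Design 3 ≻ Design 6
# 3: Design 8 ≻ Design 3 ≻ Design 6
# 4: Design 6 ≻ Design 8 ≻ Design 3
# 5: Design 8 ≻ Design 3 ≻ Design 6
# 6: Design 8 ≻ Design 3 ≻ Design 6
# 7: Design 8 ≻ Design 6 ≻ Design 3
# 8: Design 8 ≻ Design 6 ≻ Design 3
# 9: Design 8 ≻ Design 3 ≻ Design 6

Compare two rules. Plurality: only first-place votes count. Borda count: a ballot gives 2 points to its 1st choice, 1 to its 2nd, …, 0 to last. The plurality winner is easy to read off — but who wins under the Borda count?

Plurality first-place counts: Design 8 7, Design 3 1, Design 6 1 → Design 8.
Borda totals: Design 8 15, Design 3 7, Design 6 5 → Design 8.

Design 8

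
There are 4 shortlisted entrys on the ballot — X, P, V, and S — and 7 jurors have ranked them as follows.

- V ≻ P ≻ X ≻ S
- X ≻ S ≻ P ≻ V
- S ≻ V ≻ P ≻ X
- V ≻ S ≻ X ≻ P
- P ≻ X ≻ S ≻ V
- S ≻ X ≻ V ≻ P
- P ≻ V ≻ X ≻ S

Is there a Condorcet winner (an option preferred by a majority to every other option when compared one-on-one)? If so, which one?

Head-to-head results (7 voters total):
X vs P: P wins 4–3.
X vs V: V wins 4–3.
X vs S: X wins 4–3.
P vs V: V wins 4–3.
P vs S: S wins 4–3.
V vs S: S wins 4–3.
No candidate beats all others: X beats S beats P beats X, a majority cycle.

No Condorcet winner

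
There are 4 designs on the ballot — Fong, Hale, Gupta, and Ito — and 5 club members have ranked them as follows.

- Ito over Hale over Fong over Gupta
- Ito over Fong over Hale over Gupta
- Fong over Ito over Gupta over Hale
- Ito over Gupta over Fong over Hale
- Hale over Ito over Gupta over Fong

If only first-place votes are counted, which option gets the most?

Ito

First-place vote totals:
  Fong: 1
  Hale: 1
  Gupta: 0
  Ito: 3
Ito has the most first-place votes.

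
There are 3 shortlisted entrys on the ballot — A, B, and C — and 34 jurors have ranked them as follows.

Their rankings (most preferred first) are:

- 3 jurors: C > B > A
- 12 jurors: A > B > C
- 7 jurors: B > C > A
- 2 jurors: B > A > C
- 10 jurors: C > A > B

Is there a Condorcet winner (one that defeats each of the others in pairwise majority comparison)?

No

Head-to-head results (34 voters total):
A vs B: A wins 22–12.
A vs C: C wins 20–14.
B vs C: B wins 21–13.
No candidate beats all others: A beats B beats C beats A, a majority cycle.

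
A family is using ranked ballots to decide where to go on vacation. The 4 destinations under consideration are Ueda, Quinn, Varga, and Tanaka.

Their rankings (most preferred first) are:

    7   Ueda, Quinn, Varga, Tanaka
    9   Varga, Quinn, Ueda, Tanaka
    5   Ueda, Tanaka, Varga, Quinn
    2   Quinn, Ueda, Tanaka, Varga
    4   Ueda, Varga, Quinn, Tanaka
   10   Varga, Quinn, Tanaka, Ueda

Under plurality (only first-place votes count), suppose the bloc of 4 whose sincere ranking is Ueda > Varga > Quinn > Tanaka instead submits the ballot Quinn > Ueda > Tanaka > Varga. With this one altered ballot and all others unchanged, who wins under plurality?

First-place totals with the altered ballot: Ueda 12, Quinn 6, Varga 19, Tanaka 0.
The winner is unchanged: still Varga.

Varga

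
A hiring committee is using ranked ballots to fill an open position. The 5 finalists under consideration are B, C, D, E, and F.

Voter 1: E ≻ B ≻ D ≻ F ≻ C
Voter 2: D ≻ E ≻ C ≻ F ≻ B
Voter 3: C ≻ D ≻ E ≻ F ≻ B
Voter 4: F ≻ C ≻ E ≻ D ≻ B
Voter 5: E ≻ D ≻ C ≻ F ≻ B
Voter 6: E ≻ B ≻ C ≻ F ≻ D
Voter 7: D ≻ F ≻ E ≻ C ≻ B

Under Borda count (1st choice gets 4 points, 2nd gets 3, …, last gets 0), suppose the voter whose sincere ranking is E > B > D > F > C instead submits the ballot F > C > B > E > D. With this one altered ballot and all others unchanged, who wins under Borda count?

E

Borda totals with the altered ballot: B 5, C 17, D 15, E 18, F 15.
The winner is unchanged: still E.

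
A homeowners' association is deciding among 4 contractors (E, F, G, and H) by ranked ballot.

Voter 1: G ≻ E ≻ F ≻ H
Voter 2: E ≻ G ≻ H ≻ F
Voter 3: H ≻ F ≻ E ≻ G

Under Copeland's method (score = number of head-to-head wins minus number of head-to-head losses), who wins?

E

Pairwise results:
  E vs F: E wins 2–1.
  E vs G: E wins 2–1.
  E vs H: E wins 2–1.
  F vs G: G wins 2–1.
  F vs H: H wins 2–1.
  G vs H: G wins 2–1.
Copeland scores (wins − losses):
  E: 3 − 0 = 3
  F: 0 − 3 = -3
  G: 2 − 1 = 1
  H: 1 − 2 = -1
E has the best Copeland score.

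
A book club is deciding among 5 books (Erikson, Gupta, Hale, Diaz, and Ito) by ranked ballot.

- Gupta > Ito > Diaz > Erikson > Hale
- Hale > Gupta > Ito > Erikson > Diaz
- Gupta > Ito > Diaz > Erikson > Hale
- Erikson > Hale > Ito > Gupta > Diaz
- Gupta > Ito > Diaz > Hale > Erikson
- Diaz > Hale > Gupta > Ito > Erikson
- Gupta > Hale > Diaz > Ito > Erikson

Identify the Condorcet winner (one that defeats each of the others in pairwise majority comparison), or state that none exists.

Gupta

Head-to-head results (7 voters total):
Erikson vs Gupta: Gupta wins 6–1.
Erikson vs Hale: Hale wins 4–3.
Erikson vs Diaz: Diaz wins 5–2.
Erikson vs Ito: Ito wins 6–1.
Gupta vs Hale: Gupta wins 4–3.
Gupta vs Diaz: Gupta wins 6–1.
Gupta vs Ito: Gupta wins 6–1.
Hale vs Diaz: Diaz wins 4–3.
Hale vs Ito: Hale wins 4–3.
Diaz vs Ito: Ito wins 5–2.
Gupta beats each rival — Erikson (6–1), Hale (4–3), Diaz (6–1), Ito (6–1) — so Gupta is the Condorcet winner.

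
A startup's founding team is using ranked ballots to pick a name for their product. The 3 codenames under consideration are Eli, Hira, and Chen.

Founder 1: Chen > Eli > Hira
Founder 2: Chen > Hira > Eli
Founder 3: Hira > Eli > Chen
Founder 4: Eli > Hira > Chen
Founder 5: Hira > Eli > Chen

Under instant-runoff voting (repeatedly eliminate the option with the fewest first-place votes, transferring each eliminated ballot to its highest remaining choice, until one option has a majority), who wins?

Hira

Round 1: Hira 2, Chen 2, Eli 1. Eli has the fewest and is eliminated.
Round 2: Hira 3, Chen 2. Hira has a majority.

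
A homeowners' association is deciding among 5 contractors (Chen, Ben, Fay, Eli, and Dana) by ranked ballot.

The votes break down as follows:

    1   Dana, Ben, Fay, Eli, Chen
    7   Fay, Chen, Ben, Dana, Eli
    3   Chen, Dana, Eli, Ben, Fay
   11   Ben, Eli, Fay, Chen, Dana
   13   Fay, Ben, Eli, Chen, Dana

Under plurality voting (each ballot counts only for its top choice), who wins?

First-place vote totals:
  Chen: 3
  Ben: 11
  Fay: 20
  Eli: 0
  Dana: 1
Fay has the most first-place votes.

Fay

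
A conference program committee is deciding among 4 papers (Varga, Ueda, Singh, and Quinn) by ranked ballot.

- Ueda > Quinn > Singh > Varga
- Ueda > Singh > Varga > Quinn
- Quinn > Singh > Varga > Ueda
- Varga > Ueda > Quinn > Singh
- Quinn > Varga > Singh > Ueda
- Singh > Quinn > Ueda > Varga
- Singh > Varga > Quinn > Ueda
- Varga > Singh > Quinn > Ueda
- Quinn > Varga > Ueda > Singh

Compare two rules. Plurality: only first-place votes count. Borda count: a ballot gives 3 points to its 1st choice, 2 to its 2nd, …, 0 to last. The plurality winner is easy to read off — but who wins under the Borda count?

Plurality first-place counts: Varga 2, Ueda 2, Singh 2, Quinn 3 → Quinn.
Borda totals: Varga 14, Ueda 10, Singh 14, Quinn 16 → Quinn.

Quinn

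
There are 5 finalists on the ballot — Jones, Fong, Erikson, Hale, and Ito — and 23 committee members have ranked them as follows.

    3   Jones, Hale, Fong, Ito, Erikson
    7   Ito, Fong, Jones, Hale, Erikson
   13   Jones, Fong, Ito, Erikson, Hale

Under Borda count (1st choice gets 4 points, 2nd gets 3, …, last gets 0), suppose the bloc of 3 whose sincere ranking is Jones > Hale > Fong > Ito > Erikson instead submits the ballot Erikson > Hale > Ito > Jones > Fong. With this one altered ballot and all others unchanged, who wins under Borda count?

Jones

Borda totals with the altered ballot: Jones 69, Fong 60, Erikson 25, Hale 16, Ito 60.
The winner is unchanged: still Jones.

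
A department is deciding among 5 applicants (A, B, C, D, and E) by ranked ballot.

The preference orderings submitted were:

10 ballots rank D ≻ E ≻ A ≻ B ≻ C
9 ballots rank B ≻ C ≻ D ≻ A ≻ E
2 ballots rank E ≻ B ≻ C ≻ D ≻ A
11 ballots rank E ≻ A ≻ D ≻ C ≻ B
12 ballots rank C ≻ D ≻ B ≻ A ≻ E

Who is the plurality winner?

E

First-place vote totals:
  A: 0
  B: 9
  C: 12
  D: 10
  E: 13
E has the most first-place votes.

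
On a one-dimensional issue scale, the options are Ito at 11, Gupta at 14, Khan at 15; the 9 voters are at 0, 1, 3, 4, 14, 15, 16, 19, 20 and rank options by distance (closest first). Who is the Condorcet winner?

Gupta

With single-peaked preferences on a line, the Condorcet winner is the candidate closest to the median voter.
The median voter (position 14) is closest to Gupta at 14.
Check: Gupta vs Khan — voters closer to Gupta: 5 of 9.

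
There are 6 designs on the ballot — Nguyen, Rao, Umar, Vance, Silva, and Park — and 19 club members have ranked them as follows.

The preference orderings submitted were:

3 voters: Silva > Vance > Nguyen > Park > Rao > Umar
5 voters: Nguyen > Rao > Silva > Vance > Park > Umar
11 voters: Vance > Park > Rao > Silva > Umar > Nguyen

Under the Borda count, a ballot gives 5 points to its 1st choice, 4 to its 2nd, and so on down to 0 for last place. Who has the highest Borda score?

Borda scores:
  Nguyen: 3·3 + 5·5 + 11·0 = 34
  Rao: 3·1 + 5·4 + 11·3 = 56
  Umar: 3·0 + 5·0 + 11·1 = 11
  Vance: 3·4 + 5·2 + 11·5 = 77
  Silva: 3·5 + 5·3 + 11·2 = 52
  Park: 3·2 + 5·1 + 11·4 = 55
Vance has the highest total.

Vance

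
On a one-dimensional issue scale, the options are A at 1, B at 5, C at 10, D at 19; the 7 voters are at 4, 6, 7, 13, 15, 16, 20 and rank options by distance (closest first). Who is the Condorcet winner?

With single-peaked preferences on a line, the Condorcet winner is the candidate closest to the median voter.
The median voter (position 13) is closest to C at 10.
Check: C vs A — voters closer to C: 6 of 7.

C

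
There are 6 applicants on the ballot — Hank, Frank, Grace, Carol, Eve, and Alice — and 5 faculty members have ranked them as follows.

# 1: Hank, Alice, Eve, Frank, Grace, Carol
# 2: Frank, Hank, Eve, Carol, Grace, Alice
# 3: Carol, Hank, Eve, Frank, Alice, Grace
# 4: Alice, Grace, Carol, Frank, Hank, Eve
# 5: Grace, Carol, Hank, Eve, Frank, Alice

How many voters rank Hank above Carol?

2

Ballots ranking Hank above Carol: 2.
Ballots ranking Carol above Hank: 3.
So 2 of 5 voters prefer Hank to Carol.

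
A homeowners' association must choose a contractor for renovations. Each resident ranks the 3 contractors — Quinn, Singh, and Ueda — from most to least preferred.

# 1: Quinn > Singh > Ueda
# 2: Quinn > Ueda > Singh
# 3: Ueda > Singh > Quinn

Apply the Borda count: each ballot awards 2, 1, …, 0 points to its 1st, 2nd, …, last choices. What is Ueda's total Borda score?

3

Borda scores:
  Quinn: 2 + 2 + 0 = 4
  Singh: 1 + 0 + 1 = 2
  Ueda: 0 + 1 + 2 = 3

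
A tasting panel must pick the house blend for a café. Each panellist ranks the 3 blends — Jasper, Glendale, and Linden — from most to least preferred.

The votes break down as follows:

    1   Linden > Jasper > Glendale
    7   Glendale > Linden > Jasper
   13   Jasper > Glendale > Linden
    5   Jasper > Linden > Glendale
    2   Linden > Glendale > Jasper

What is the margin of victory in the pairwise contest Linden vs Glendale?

Ballots ranking Linden above Glendale: 1+5+2 = 8.
Ballots ranking Glendale above Linden: 7+13 = 20.
Glendale wins 20–8, a margin of 12.

12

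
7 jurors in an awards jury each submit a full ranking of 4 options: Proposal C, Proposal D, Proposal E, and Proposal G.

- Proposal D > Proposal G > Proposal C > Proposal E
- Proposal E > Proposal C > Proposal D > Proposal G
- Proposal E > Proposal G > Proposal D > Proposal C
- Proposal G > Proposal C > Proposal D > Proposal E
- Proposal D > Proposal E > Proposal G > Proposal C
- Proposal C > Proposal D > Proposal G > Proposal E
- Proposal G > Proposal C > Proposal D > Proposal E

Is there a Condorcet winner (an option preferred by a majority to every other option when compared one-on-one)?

No

Head-to-head results (7 voters total):
Proposal C vs Proposal D: Proposal C wins 4–3.
Proposal C vs Proposal E: Proposal C wins 4–3.
Proposal C vs Proposal G: Proposal G wins 5–2.
Proposal D vs Proposal E: Proposal D wins 5–2.
Proposal D vs Proposal G: Proposal D wins 4–3.
Proposal E vs Proposal G: Proposal G wins 4–3.
No candidate beats all others: Proposal C beats Proposal D beats Proposal G beats Proposal C, a majority cycle.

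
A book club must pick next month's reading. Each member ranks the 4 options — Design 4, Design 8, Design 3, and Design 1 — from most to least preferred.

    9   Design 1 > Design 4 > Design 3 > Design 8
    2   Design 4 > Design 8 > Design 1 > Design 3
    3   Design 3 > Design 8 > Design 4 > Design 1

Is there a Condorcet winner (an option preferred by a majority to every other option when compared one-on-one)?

Head-to-head results (14 voters total):
Design 4 vs Design 8: Design 4 wins 11–3.
Design 4 vs Design 3: Design 4 wins 11–3.
Design 4 vs Design 1: Design 1 wins 9–5.
Design 8 vs Design 3: Design 3 wins 12–2.
Design 8 vs Design 1: Design 1 wins 9–5.
Design 3 vs Design 1: Design 1 wins 11–3.
Design 1 beats each rival — Design 4 (9–5), Design 8 (9–5), Design 3 (11–3) — so Design 1 is the Condorcet winner.

Yes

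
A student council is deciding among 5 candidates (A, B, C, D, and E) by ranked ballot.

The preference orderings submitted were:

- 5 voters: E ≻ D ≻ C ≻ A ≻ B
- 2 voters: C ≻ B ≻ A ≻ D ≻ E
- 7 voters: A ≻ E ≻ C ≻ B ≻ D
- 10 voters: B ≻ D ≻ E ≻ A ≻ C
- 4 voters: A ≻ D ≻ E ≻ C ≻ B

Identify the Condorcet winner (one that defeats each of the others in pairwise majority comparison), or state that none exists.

None — there is no Condorcet winner

Head-to-head results (28 voters total):
A vs B: A wins 16–12.
A vs C: A wins 21–7.
A vs D: D wins 15–13.
A vs E: E wins 15–13.
B vs C: C wins 18–10.
B vs D: B wins 19–9.
B vs E: E wins 16–12.
C vs D: D wins 19–9.
C vs E: E wins 26–2.
D vs E: D wins 16–12.
No candidate beats all others: A beats B beats D beats A, a majority cycle.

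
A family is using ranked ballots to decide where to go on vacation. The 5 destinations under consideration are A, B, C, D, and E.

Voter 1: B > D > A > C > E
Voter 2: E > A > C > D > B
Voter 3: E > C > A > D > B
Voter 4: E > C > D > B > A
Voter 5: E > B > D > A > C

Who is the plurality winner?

First-place vote totals:
  A: 0
  B: 1
  C: 0
  D: 0
  E: 4
E has the most first-place votes.

E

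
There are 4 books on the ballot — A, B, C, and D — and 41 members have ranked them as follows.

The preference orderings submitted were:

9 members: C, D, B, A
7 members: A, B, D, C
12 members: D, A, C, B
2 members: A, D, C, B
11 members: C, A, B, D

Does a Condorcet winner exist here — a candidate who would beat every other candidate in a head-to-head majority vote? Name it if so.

Head-to-head results (41 voters total):
A vs B: A wins 32–9.
A vs C: A wins 21–20.
A vs D: D wins 21–20.
B vs C: C wins 34–7.
B vs D: D wins 23–18.
C vs D: D wins 21–20.
D beats each rival — A (21–20), B (23–18), C (21–20) — so D is the Condorcet winner.

D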